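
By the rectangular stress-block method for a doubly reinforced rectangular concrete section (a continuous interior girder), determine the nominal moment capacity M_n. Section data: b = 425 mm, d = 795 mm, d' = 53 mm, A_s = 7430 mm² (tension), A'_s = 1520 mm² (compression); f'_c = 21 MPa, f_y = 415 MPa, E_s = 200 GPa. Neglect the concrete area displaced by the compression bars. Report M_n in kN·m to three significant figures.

M_n ≈ 2020 kN·m

Assume both tension and compression steel yield.
Net tension couple steel: A_s − A'_s = 5910 mm².
a = (A_s − A'_s) f_y / (0.85 f'_c b) = 2452650/(0.85 × 21 × 425) = 323.30 mm.
c = a/β₁ = 323.30/0.85 = 380.35 mm; ε'_s = 0.003(c − d')/c = 0.0026 ≥ f_y/E_s = 0.0021, so compression steel does yield.
M_n = (A_s − A'_s) f_y (d − a/2) + A'_s f_y (d − d') = [2452650 × (795 − 161.65) + 630800 × (795 − 53)] × 10⁻⁶ = 1553.39 + 468.05 = 2021.44 kN·m.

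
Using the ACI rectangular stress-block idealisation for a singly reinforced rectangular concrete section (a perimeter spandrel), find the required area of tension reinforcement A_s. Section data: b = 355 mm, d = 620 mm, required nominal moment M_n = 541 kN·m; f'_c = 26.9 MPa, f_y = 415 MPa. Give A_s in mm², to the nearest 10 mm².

A_s ≈ 2330 mm²

With M_n = 0.85 f'_c a b (d − a/2), solve the quadratic for a:
a = d − √(d² − 2M_n/(0.85 f'_c b)) = 620 − √(620² − 2 × 541×10⁶/(0.85 × 26.9 × 355)) = 118.90 mm.
A_s = 0.85 f'_c a b / f_y = 0.85 × 26.9 × 118.90 × 355 / 415 = 2325.6 mm².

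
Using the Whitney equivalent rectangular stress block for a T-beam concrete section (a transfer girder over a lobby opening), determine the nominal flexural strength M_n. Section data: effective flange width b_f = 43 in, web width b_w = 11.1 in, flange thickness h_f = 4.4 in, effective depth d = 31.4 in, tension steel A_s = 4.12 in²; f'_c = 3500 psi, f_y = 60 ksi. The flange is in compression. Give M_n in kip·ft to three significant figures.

M_n ≈ 627 kip·ft

Tension: T = A_s f_y = 4.12 × 60 = 247.2 kips.
Try a within the flange: a = T/(0.85 f'_c b_f) = 247.2/(0.85 × 3.5 × 43) = 1.932 in.
Since a = 1.932 ≤ h_f = 4.4 in, the stress block lies entirely in the flange; analyse as a rectangular beam of width b_f.
M_n = T(d − a/2) = 247.2 × (31.4 − 0.966) = 7523.3 kip·in.
M_n = 7523.3/12 = 626.94 kip·ft.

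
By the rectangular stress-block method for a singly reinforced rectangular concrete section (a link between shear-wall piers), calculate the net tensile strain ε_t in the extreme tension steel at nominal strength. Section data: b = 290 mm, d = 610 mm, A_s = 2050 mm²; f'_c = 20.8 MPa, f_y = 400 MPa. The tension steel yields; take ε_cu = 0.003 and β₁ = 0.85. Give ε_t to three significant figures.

ε_t ≈ 0.00673

a = A_s f_y/(0.85 f'_c b) = 159.93 mm.
β₁ = 0.85, so c = a/β₁ = 159.93/0.85 = 188.15 mm.
From the linear strain diagram with ε_cu = 0.003: ε_t = 0.003 (d − c)/c = 0.003 × (610 − 188.15)/188.15 = 0.00673.
Since ε_t ≥ 0.005, the section is tension-controlled.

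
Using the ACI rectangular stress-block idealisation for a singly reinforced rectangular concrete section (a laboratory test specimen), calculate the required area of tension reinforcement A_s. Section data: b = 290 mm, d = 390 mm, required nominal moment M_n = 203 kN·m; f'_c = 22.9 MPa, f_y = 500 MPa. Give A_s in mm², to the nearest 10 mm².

A_s ≈ 1210 mm²

With M_n = 0.85 f'_c a b (d − a/2), solve the quadratic for a:
a = d − √(d² − 2M_n/(0.85 f'_c b)) = 390 − √(390² − 2 × 203×10⁶/(0.85 × 22.9 × 290)) = 106.85 mm.
A_s = 0.85 f'_c a b / f_y = 0.85 × 22.9 × 106.85 × 290 / 500 = 1206.3 mm².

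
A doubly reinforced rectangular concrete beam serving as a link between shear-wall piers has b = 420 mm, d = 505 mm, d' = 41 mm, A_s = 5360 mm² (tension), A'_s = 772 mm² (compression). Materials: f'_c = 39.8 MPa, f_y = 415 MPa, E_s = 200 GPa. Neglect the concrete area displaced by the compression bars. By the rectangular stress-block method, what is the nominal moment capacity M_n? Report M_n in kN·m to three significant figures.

Assume both tension and compression steel yield.
Net tension couple steel: A_s − A'_s = 4588 mm².
a = (A_s − A'_s) f_y / (0.85 f'_c b) = 1904020/(0.85 × 39.8 × 420) = 134.00 mm.
c = a/β₁ = 134.00/0.766 = 174.93 mm; ε'_s = 0.003(c − d')/c = 0.0023 ≥ f_y/E_s = 0.0021, so compression steel does yield.
M_n = (A_s − A'_s) f_y (d − a/2) + A'_s f_y (d − d') = [1904020 × (505 − 67) + 320380 × (505 − 41)] × 10⁻⁶ = 833.96 + 148.66 = 982.62 kN·m.

M_n ≈ 983 kN·m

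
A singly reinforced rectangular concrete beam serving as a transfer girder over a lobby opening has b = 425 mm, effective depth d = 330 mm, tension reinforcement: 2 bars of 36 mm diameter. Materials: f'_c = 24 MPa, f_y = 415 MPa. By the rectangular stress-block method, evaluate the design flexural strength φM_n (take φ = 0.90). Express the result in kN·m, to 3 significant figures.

φM_n ≈ 214 kN·m

A_s = 2 × 1018 = 2036 mm².
T = A_s f_y = 2036 × 415 = 844940 N = 844.94 kN.
From C = T: a = T/(0.85 f'_c b) = 844940/(0.85 × 24 × 425) = 97.46 mm.
M_n = T(d − a/2) = 844.94 kN × (330 − 48.73) mm = 237.66 kN·m.
φM_n = 0.90 × 237.66 = 213.89 kN·m.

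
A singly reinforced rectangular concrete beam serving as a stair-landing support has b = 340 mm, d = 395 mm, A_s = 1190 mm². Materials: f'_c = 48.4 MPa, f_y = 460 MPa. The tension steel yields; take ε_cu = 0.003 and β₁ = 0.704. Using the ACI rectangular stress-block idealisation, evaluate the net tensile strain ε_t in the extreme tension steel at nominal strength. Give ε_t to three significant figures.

a = A_s f_y/(0.85 f'_c b) = 39.13 mm.
β₁ = 0.704, so c = a/β₁ = 39.13/0.704 = 55.58 mm.
From the linear strain diagram with ε_cu = 0.003: ε_t = 0.003 (d − c)/c = 0.003 × (395 − 55.58)/55.58 = 0.0183.
Since ε_t ≥ 0.005, the section is tension-controlled.

ε_t ≈ 0.0183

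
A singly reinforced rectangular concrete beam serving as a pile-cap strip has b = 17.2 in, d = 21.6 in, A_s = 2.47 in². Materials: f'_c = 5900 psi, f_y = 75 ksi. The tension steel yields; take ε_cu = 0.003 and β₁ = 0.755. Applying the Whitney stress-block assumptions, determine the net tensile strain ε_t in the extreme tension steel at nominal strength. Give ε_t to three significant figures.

ε_t ≈ 0.0198

a = A_s f_y/(0.85 f'_c b) = 2.148 in.
β₁ = 0.755, so c = a/β₁ = 2.148/0.755 = 2.845 in.
From the linear strain diagram with ε_cu = 0.003: ε_t = 0.003 (d − c)/c = 0.003 × (21.6 − 2.845)/2.845 = 0.0198.
Since ε_t ≥ 0.005, the section is tension-controlled.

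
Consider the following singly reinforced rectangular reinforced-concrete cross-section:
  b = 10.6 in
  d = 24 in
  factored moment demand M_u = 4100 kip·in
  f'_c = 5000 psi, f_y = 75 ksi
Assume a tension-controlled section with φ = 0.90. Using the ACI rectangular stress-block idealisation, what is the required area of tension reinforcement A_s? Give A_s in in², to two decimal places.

A_s ≈ 2.80 in²

M_n = M_u/φ = 4100/0.90 = 4555.56 kip·in.
From M_n = 0.85 f'_c a b (d − a/2):
a = d − √(d² − 2M_n/(0.85 f'_c b)) = 24 − √(24² − 2 × 4555.56/(0.85 × 5 × 10.6)) = 4.667 in.
A_s = 0.85 f'_c a b / f_y = 0.85 × 5 × 4.667 × 10.6 / 75 = 2.803 in².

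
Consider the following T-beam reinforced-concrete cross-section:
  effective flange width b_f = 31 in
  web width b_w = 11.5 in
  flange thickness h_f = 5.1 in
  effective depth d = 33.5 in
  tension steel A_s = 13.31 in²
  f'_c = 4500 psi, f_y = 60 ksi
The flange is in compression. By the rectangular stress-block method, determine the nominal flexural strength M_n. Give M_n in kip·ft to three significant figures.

Tension: T = A_s f_y = 13.31 × 60 = 798.6 kips.
Try a within the flange: a = T/(0.85 f'_c b_f) = 798.6/(0.85 × 4.5 × 31) = 6.735 in.
a = 6.735 > h_f = 5.1 in: the block extends into the web. Split into flange-overhang and web parts.
C_f = 0.85 f'_c (b_f − b_w) h_f = 0.85 × 4.5 × (31 − 11.5) × 5.1 = 380.4 kips.
Remaining web compression depth: a_w = (T − C_f)/(0.85 f'_c b_w) = (798.6 − 380.4)/(0.85 × 4.5 × 11.5) = 9.507 in.
M_n = C_f(d − h_f/2) + (T − C_f)(d − a_w/2) = 380.4 × (33.5 − 2.55) + 418.2 × (33.5 − 4.7535) = 11773.4 + 12021.8 = 23795.2 kip·in.
M_n = 23795.2/12 = 1982.93 kip·ft.

M_n ≈ 1980 kip·ft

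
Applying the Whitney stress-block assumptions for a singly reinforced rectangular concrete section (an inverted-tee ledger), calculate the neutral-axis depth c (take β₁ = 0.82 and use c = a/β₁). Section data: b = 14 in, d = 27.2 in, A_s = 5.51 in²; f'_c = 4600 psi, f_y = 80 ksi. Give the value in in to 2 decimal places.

c ≈ 9.82 in

T = A_s f_y = 5.51 × 80 = 440.8 kips.
a = T/(0.85 f'_c b) = 440.8/(0.85 × 4.6 × 14) = 8.0526 in.
With β₁ = 0.82, c = a/β₁ = 8.0526/0.82 = 9.82 in.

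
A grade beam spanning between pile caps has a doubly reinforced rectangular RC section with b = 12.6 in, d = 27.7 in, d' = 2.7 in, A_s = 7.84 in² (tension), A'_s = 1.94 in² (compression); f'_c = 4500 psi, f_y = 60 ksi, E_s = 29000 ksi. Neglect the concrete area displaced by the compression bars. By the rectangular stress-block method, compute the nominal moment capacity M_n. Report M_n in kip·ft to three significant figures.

Assume both steels yield.
a = (A_s − A'_s) f_y/(0.85 f'_c b) = (7.84 − 1.94) × 60/(0.85 × 4.5 × 12.6) = 7.345 in.
c = a/β₁ = 7.345/0.825 = 8.903 in; ε'_s = 0.003(c − d')/c = 0.0021 ≥ ε_y = 0.0021, so the compression steel yields.
M_n = (A_s − A'_s) f_y (d − a/2) + A'_s f_y (d − d') = 354 × (27.7 − 3.6725) + 116.4 × (27.7 − 2.7) = 8505.7 + 2910.0 = 11415.7 kip·in = 11415.7/12 = 951.31 kip·ft.

M_n ≈ 951 kip·ft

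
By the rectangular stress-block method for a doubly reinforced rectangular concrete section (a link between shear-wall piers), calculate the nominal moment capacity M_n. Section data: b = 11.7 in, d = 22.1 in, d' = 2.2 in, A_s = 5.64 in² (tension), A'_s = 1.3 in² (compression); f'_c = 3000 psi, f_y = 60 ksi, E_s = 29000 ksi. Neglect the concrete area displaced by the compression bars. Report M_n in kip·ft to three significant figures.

M_n ≈ 514 kip·ft

Assume both steels yield.
a = (A_s − A'_s) f_y/(0.85 f'_c b) = (5.64 − 1.3) × 60/(0.85 × 3 × 11.7) = 8.728 in.
c = a/β₁ = 8.728/0.85 = 10.268 in; ε'_s = 0.003(c − d')/c = 0.0024 ≥ ε_y = 0.0021, so the compression steel yields.
M_n = (A_s − A'_s) f_y (d − a/2) + A'_s f_y (d − d') = 260.4 × (22.1 − 4.364) + 78 × (22.1 − 2.2) = 4618.5 + 1552.2 = 6170.7 kip·in = 6170.7/12 = 514.23 kip·ft.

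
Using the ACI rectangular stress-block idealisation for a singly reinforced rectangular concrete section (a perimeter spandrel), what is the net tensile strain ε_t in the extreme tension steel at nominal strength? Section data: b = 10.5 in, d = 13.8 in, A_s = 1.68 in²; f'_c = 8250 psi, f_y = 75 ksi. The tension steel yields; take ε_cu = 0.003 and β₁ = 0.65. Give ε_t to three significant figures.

ε_t ≈ 0.0127

a = A_s f_y/(0.85 f'_c b) = 1.711 in.
β₁ = 0.65, so c = a/β₁ = 1.711/0.65 = 2.632 in.
From the linear strain diagram with ε_cu = 0.003: ε_t = 0.003 (d − c)/c = 0.003 × (13.8 − 2.632)/2.632 = 0.0127.
Since ε_t ≥ 0.005, the section is tension-controlled.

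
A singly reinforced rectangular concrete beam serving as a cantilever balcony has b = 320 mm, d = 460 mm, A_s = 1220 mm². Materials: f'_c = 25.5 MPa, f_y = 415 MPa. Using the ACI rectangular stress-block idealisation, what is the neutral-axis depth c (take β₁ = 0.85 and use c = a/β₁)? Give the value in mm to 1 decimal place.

c ≈ 85.9 mm

T = A_s f_y = 1220 × 415 = 506300 N = 506.3 kN.
Setting C = 0.85 f'_c a b equal to T: a = 506300/(0.85 × 25.5 × 320) = 72.996 mm.
With β₁ = 0.85, c = a/β₁ = 72.996/0.85 = 85.9 mm.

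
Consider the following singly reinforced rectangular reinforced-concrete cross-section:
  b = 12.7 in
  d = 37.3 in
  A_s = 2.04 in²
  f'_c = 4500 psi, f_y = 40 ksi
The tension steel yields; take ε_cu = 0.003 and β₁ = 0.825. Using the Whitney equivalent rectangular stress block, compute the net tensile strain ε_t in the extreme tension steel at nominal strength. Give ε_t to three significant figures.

ε_t ≈ 0.0520

a = A_s f_y/(0.85 f'_c b) = 1.680 in.
β₁ = 0.825, so c = a/β₁ = 1.680/0.825 = 2.036 in.
From the linear strain diagram with ε_cu = 0.003: ε_t = 0.003 (d − c)/c = 0.003 × (37.3 − 2.036)/2.036 = 0.0520.
Since ε_t ≥ 0.005, the section is tension-controlled.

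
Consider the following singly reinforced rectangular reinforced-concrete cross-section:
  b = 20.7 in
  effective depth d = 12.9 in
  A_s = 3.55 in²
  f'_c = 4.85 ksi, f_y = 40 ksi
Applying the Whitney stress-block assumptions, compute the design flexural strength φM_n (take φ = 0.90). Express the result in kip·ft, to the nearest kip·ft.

φM_n ≈ 129 kip·ft

T = A_s f_y = 3.55 × 40 = 142 kips.
a = T/(0.85 f'_c b) = 142/(0.85 × 4.85 × 20.7) = 1.664 in.
M_n = T(d − a/2) = 142 × (12.9 − 0.832) = 1713.7 kip·in = 1713.7/12 = 142.81 kip·ft.
φM_n = 0.90 × 142.81 = 128.53 kip·ft.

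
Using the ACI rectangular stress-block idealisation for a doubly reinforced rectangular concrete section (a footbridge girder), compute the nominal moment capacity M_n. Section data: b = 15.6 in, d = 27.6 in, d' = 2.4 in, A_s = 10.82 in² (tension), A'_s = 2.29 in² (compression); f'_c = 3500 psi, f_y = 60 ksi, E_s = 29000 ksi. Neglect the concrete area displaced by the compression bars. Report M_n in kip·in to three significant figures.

M_n ≈ 14800 kip·in

Assume both steels yield.
a = (A_s − A'_s) f_y/(0.85 f'_c b) = (10.82 − 2.29) × 60/(0.85 × 3.5 × 15.6) = 11.028 in.
c = a/β₁ = 11.028/0.85 = 12.974 in; ε'_s = 0.003(c − d')/c = 0.0024 ≥ ε_y = 0.0021, so the compression steel yields.
M_n = (A_s − A'_s) f_y (d − a/2) + A'_s f_y (d − d') = 511.8 × (27.6 − 5.514) + 137.4 × (27.6 − 2.4) = 11303.6 + 3462.5 = 14766.1 kip·in.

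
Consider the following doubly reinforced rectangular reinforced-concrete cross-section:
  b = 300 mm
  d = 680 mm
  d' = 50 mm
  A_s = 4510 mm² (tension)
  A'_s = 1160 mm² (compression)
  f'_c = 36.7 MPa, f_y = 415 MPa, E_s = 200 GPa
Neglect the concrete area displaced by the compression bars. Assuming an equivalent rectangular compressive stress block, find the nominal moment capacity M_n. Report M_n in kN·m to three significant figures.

M_n ≈ 1150 kN·m

Assume both tension and compression steel yield.
Net tension couple steel: A_s − A'_s = 3350 mm².
a = (A_s − A'_s) f_y / (0.85 f'_c b) = 1390250/(0.85 × 36.7 × 300) = 148.55 mm.
c = a/β₁ = 148.55/0.788 = 188.52 mm; ε'_s = 0.003(c − d')/c = 0.0022 ≥ f_y/E_s = 0.0021, so compression steel does yield.
M_n = (A_s − A'_s) f_y (d − a/2) + A'_s f_y (d − d') = [1390250 × (680 − 74.275) + 481400 × (680 − 50)] × 10⁻⁶ = 842.11 + 303.28 = 1145.39 kN·m.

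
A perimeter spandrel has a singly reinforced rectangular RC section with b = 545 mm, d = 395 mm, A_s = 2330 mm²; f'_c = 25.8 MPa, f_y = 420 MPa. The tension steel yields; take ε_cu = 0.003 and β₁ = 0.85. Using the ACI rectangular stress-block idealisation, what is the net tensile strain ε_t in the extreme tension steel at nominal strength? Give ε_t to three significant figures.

a = A_s f_y/(0.85 f'_c b) = 81.88 mm.
β₁ = 0.85, so c = a/β₁ = 81.88/0.85 = 96.33 mm.
From the linear strain diagram with ε_cu = 0.003: ε_t = 0.003 (d − c)/c = 0.003 × (395 − 96.33)/96.33 = 0.00930.
Since ε_t ≥ 0.005, the section is tension-controlled.

ε_t ≈ 0.00930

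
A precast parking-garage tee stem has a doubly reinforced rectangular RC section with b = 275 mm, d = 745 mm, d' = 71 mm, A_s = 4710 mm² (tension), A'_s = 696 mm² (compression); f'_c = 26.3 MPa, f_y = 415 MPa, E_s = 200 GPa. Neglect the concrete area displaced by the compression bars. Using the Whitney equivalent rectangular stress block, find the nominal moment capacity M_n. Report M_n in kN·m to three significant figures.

M_n ≈ 1210 kN·m

Assume both tension and compression steel yield.
Net tension couple steel: A_s − A'_s = 4014 mm².
a = (A_s − A'_s) f_y / (0.85 f'_c b) = 1665810/(0.85 × 26.3 × 275) = 270.97 mm.
c = a/β₁ = 270.97/0.85 = 318.79 mm; ε'_s = 0.003(c − d')/c = 0.0023 ≥ f_y/E_s = 0.0021, so compression steel does yield.
M_n = (A_s − A'_s) f_y (d − a/2) + A'_s f_y (d − d') = [1665810 × (745 − 135.485) + 288840 × (745 − 71)] × 10⁻⁶ = 1015.34 + 194.68 = 1210.02 kN·m.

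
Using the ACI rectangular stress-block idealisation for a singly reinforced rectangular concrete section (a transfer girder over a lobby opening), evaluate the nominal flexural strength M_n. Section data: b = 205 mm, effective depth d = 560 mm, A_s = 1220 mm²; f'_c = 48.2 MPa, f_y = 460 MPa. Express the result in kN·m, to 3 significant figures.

M_n ≈ 296 kN·m

T = A_s f_y = 1220 × 460 = 561200 N = 561.2 kN.
From C = T: a = T/(0.85 f'_c b) = 561200/(0.85 × 48.2 × 205) = 66.82 mm.
M_n = T(d − a/2) = 561.2 kN × (560 − 33.41) mm = 295.52 kN·m.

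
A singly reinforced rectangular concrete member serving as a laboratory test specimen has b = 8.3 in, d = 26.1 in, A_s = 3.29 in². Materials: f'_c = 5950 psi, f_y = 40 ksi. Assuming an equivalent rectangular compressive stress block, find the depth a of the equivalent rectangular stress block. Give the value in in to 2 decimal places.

T = A_s f_y = 3.29 × 40 = 131.6 kips.
a = T/(0.85 f'_c b) = 131.6/(0.85 × 5.95 × 8.3) = 3.14 in.

a ≈ 3.14 in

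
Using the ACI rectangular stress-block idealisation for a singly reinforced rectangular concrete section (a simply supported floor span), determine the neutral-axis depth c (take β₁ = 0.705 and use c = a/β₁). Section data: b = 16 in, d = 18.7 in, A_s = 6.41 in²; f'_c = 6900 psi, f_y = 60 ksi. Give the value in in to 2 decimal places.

c ≈ 5.81 in

T = A_s f_y = 6.41 × 60 = 384.6 kips.
a = T/(0.85 f'_c b) = 384.6/(0.85 × 6.9 × 16) = 4.0985 in.
With β₁ = 0.705, c = a/β₁ = 4.0985/0.705 = 5.81 in.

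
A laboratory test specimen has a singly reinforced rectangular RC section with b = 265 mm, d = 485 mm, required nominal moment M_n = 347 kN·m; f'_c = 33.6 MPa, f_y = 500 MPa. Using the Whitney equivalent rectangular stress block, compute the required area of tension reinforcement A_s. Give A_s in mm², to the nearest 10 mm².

A_s ≈ 1610 mm²

With M_n = 0.85 f'_c a b (d − a/2), solve the quadratic for a:
a = d − √(d² − 2M_n/(0.85 f'_c b)) = 485 − √(485² − 2 × 347×10⁶/(0.85 × 33.6 × 265)) = 106.15 mm.
A_s = 0.85 f'_c a b / f_y = 0.85 × 33.6 × 106.15 × 265 / 500 = 1606.8 mm².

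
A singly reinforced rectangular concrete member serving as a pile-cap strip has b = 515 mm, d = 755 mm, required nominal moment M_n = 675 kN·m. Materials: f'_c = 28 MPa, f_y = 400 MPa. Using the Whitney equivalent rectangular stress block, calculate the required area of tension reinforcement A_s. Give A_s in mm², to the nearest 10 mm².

A_s ≈ 2350 mm²

With M_n = 0.85 f'_c a b (d − a/2), solve the quadratic for a:
a = d − √(d² − 2M_n/(0.85 f'_c b)) = 755 − √(755² − 2 × 675×10⁶/(0.85 × 28 × 515)) = 76.85 mm.
A_s = 0.85 f'_c a b / f_y = 0.85 × 28 × 76.85 × 515 / 400 = 2354.9 mm².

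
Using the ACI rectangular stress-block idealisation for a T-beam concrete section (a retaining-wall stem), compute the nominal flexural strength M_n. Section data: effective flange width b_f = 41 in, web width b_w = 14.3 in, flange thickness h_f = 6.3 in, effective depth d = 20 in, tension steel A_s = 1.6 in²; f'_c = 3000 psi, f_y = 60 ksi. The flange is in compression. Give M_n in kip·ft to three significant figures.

Tension: T = A_s f_y = 1.6 × 60 = 96 kips.
Try a within the flange: a = T/(0.85 f'_c b_f) = 96/(0.85 × 3 × 41) = 0.918 in.
Since a = 0.918 ≤ h_f = 6.3 in, the stress block lies entirely in the flange; analyse as a rectangular beam of width b_f.
M_n = T(d − a/2) = 96 × (20 − 0.459) = 1875.9 kip·in.
M_n = 1875.9/12 = 156.33 kip·ft.

M_n ≈ 156 kip·ft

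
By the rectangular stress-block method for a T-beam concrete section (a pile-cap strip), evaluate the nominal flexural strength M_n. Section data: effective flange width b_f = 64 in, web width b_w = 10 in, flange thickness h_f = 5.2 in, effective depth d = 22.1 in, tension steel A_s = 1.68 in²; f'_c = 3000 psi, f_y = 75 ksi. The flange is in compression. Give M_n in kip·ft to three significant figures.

M_n ≈ 228 kip·ft

Tension: T = A_s f_y = 1.68 × 75 = 126 kips.
Try a within the flange: a = T/(0.85 f'_c b_f) = 126/(0.85 × 3 × 64) = 0.772 in.
Since a = 0.772 ≤ h_f = 5.2 in, the stress block lies entirely in the flange; analyse as a rectangular beam of width b_f.
M_n = T(d − a/2) = 126 × (22.1 − 0.386) = 2736.0 kip·in.
M_n = 2736.0/12 = 228.00 kip·ft.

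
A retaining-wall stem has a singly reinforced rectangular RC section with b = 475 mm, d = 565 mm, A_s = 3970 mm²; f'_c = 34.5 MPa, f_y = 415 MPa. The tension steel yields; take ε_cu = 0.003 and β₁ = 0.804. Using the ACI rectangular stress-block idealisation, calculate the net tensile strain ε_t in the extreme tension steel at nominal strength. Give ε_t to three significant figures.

a = A_s f_y/(0.85 f'_c b) = 118.28 mm.
β₁ = 0.804, so c = a/β₁ = 118.28/0.804 = 147.11 mm.
From the linear strain diagram with ε_cu = 0.003: ε_t = 0.003 (d − c)/c = 0.003 × (565 − 147.11)/147.11 = 0.00852.
Since ε_t ≥ 0.005, the section is tension-controlled.

ε_t ≈ 0.00852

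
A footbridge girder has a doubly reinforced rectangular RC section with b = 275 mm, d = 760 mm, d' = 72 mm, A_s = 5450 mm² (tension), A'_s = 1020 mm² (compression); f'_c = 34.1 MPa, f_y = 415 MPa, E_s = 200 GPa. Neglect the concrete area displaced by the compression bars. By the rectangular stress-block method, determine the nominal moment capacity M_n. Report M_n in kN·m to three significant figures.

Assume both tension and compression steel yield.
Net tension couple steel: A_s − A'_s = 4430 mm².
a = (A_s − A'_s) f_y / (0.85 f'_c b) = 1838450/(0.85 × 34.1 × 275) = 230.65 mm.
c = a/β₁ = 230.65/0.806 = 286.17 mm; ε'_s = 0.003(c − d')/c = 0.0022 ≥ f_y/E_s = 0.0021, so compression steel does yield.
M_n = (A_s − A'_s) f_y (d − a/2) + A'_s f_y (d − d') = [1838450 × (760 − 115.325) + 423300 × (760 − 72)] × 10⁻⁶ = 1185.20 + 291.23 = 1476.43 kN·m.

M_n ≈ 1480 kN·m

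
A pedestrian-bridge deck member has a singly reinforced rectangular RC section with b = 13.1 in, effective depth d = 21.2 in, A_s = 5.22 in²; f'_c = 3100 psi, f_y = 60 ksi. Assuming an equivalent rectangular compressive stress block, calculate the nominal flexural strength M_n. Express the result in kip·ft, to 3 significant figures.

M_n ≈ 435 kip·ft

T = A_s f_y = 5.22 × 60 = 313.2 kips.
a = T/(0.85 f'_c b) = 313.2/(0.85 × 3.1 × 13.1) = 9.073 in.
M_n = T(d − a/2) = 313.2 × (21.2 − 4.5365) = 5219.0 kip·in = 5219.0/12 = 434.92 kip·ft.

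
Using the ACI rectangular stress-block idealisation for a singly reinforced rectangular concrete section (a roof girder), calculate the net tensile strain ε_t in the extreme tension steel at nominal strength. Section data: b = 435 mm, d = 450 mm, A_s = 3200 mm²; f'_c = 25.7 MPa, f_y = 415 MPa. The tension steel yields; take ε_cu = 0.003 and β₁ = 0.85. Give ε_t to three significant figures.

a = A_s f_y/(0.85 f'_c b) = 139.75 mm.
β₁ = 0.85, so c = a/β₁ = 139.75/0.85 = 164.41 mm.
From the linear strain diagram with ε_cu = 0.003: ε_t = 0.003 (d − c)/c = 0.003 × (450 − 164.41)/164.41 = 0.00521.
Since ε_t ≥ 0.005, the section is tension-controlled.

ε_t ≈ 0.00521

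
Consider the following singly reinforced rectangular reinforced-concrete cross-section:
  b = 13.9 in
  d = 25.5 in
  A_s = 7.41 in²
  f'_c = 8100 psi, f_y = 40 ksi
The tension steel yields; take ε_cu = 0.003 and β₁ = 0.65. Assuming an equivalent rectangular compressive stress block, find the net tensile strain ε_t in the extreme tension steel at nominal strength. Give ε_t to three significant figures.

ε_t ≈ 0.0131

a = A_s f_y/(0.85 f'_c b) = 3.097 in.
β₁ = 0.65, so c = a/β₁ = 3.097/0.65 = 4.765 in.
From the linear strain diagram with ε_cu = 0.003: ε_t = 0.003 (d − c)/c = 0.003 × (25.5 − 4.765)/4.765 = 0.0131.
Since ε_t ≥ 0.005, the section is tension-controlled.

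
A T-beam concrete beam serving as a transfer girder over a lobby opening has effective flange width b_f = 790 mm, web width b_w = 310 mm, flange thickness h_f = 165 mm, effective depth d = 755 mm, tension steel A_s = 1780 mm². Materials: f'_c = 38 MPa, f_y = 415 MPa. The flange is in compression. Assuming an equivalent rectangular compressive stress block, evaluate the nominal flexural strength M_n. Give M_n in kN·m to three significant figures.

M_n ≈ 547 kN·m

Tension: T = A_s f_y = 1780 × 415 = 738700 N.
Try a within the flange: a = T/(0.85 f'_c b_f) = 738700/(0.85 × 38 × 790) = 28.95 mm.
Since a = 28.95 ≤ h_f = 165 mm, the stress block lies entirely in the flange; analyse as a rectangular beam of width b_f.
M_n = T(d − a/2) = 738700 × (755 − 14.475) = 547.03 × 10⁶ N·mm.
M_n = 547.03 kN·m.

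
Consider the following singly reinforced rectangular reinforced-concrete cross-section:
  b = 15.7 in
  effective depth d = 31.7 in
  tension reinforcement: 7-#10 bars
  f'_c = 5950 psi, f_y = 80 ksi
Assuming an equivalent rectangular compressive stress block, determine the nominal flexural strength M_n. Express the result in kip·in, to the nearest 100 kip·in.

M_n ≈ 19400 kip·in

A_s = 7 × 1.27 = 8.89 in².
T = A_s f_y = 8.89 × 80 = 711.2 kips.
a = T/(0.85 f'_c b) = 711.2/(0.85 × 5.95 × 15.7) = 8.957 in.
M_n = T(d − a/2) = 711.2 × (31.7 − 4.4785) = 19359.9 kip·in.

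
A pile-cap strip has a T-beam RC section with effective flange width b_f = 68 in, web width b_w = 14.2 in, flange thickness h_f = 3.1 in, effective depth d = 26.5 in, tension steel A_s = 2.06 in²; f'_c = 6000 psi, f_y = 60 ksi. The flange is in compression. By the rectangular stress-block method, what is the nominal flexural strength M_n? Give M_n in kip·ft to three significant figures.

M_n ≈ 271 kip·ft

Tension: T = A_s f_y = 2.06 × 60 = 123.6 kips.
Try a within the flange: a = T/(0.85 f'_c b_f) = 123.6/(0.85 × 6 × 68) = 0.356 in.
Since a = 0.356 ≤ h_f = 3.1 in, the stress block lies entirely in the flange; analyse as a rectangular beam of width b_f.
M_n = T(d − a/2) = 123.6 × (26.5 − 0.178) = 3253.4 kip·in.
M_n = 3253.4/12 = 271.12 kip·ft.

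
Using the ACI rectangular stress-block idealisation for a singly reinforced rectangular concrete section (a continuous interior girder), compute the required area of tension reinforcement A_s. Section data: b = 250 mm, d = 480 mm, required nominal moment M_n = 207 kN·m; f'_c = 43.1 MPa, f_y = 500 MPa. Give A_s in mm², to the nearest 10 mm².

A_s ≈ 910 mm²

With M_n = 0.85 f'_c a b (d − a/2), solve the quadratic for a:
a = d − √(d² − 2M_n/(0.85 f'_c b)) = 480 − √(480² − 2 × 207×10⁶/(0.85 × 43.1 × 250)) = 49.65 mm.
A_s = 0.85 f'_c a b / f_y = 0.85 × 43.1 × 49.65 × 250 / 500 = 909.5 mm².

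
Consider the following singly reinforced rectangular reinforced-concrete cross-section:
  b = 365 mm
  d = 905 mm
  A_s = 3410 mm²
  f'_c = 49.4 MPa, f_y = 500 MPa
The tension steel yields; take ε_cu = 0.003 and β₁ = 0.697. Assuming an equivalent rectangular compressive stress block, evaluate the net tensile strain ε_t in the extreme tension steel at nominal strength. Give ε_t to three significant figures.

ε_t ≈ 0.0140

a = A_s f_y/(0.85 f'_c b) = 111.25 mm.
β₁ = 0.697, so c = a/β₁ = 111.25/0.697 = 159.61 mm.
From the linear strain diagram with ε_cu = 0.003: ε_t = 0.003 (d − c)/c = 0.003 × (905 − 159.61)/159.61 = 0.0140.
Since ε_t ≥ 0.005, the section is tension-controlled.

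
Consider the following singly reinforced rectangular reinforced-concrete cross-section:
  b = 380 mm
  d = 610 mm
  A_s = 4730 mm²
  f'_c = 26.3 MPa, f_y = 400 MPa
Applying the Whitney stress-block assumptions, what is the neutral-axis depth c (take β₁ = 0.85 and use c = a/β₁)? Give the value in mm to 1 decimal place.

T = A_s f_y = 4730 × 400 = 1892000 N = 1892 kN.
Setting C = 0.85 f'_c a b equal to T: a = 1892000/(0.85 × 26.3 × 380) = 222.722 mm.
With β₁ = 0.85, c = a/β₁ = 222.722/0.85 = 262.0 mm.

c ≈ 262.0 mm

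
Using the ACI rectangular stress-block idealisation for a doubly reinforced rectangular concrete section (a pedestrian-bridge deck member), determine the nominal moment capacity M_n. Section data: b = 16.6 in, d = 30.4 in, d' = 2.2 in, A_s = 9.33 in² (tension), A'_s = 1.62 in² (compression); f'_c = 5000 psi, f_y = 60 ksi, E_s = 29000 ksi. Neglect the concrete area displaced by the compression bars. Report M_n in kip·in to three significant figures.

M_n ≈ 15300 kip·in

Assume both steels yield.
a = (A_s − A'_s) f_y/(0.85 f'_c b) = (9.33 − 1.62) × 60/(0.85 × 5 × 16.6) = 6.557 in.
c = a/β₁ = 6.557/0.8 = 8.196 in; ε'_s = 0.003(c − d')/c = 0.0022 ≥ ε_y = 0.0021, so the compression steel yields.
M_n = (A_s − A'_s) f_y (d − a/2) + A'_s f_y (d − d') = 462.6 × (30.4 − 3.2785) + 97.2 × (30.4 − 2.2) = 12546.4 + 2741.0 = 15287.4 kip·in.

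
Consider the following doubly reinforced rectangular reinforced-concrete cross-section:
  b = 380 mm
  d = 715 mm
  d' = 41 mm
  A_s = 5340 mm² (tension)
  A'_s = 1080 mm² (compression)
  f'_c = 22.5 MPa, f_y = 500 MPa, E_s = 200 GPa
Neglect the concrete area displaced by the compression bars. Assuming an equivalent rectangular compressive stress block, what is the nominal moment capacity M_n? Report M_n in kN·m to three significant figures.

Assume both tension and compression steel yield.
Net tension couple steel: A_s − A'_s = 4260 mm².
a = (A_s − A'_s) f_y / (0.85 f'_c b) = 2130000/(0.85 × 22.5 × 380) = 293.09 mm.
c = a/β₁ = 293.09/0.85 = 344.81 mm; ε'_s = 0.003(c − d')/c = 0.0026 ≥ f_y/E_s = 0.0025, so compression steel does yield.
M_n = (A_s − A'_s) f_y (d − a/2) + A'_s f_y (d − d') = [2130000 × (715 − 146.545) + 540000 × (715 − 41)] × 10⁻⁶ = 1210.81 + 363.96 = 1574.77 kN·m.

M_n ≈ 1570 kN·m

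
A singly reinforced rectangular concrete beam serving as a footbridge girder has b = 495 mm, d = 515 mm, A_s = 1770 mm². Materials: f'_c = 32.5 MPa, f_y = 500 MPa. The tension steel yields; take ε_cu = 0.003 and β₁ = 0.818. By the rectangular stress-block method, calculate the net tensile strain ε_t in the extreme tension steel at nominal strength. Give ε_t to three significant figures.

a = A_s f_y/(0.85 f'_c b) = 64.72 mm.
β₁ = 0.818, so c = a/β₁ = 64.72/0.818 = 79.12 mm.
From the linear strain diagram with ε_cu = 0.003: ε_t = 0.003 (d − c)/c = 0.003 × (515 − 79.12)/79.12 = 0.0165.
Since ε_t ≥ 0.005, the section is tension-controlled.

ε_t ≈ 0.0165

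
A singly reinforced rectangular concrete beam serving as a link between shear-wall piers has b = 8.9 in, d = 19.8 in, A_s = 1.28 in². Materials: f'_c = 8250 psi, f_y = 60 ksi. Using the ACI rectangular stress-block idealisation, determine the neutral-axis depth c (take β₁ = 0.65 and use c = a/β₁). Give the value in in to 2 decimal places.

c ≈ 1.89 in

T = A_s f_y = 1.28 × 60 = 76.8 kips.
a = T/(0.85 f'_c b) = 76.8/(0.85 × 8.25 × 8.9) = 1.2305 in.
With β₁ = 0.65, c = a/β₁ = 1.2305/0.65 = 1.89 in.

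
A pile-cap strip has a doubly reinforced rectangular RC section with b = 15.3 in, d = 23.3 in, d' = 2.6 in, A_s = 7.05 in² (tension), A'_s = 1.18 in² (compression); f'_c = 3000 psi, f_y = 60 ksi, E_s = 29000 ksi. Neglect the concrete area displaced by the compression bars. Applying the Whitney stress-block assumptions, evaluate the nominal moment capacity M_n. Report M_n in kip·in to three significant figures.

Assume both steels yield.
a = (A_s − A'_s) f_y/(0.85 f'_c b) = (7.05 − 1.18) × 60/(0.85 × 3 × 15.3) = 9.027 in.
c = a/β₁ = 9.027/0.85 = 10.620 in; ε'_s = 0.003(c − d')/c = 0.0023 ≥ ε_y = 0.0021, so the compression steel yields.
M_n = (A_s − A'_s) f_y (d − a/2) + A'_s f_y (d − d') = 352.2 × (23.3 − 4.5135) + 70.8 × (23.3 − 2.6) = 6616.6 + 1465.6 = 8082.2 kip·in.

M_n ≈ 8080 kip·in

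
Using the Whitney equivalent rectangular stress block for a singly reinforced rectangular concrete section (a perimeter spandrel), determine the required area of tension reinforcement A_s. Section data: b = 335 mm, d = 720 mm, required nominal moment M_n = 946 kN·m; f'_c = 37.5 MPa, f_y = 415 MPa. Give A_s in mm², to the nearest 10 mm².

A_s ≈ 3500 mm²

With M_n = 0.85 f'_c a b (d − a/2), solve the quadratic for a:
a = d − √(d² − 2M_n/(0.85 f'_c b)) = 720 − √(720² − 2 × 946×10⁶/(0.85 × 37.5 × 335)) = 135.86 mm.
A_s = 0.85 f'_c a b / f_y = 0.85 × 37.5 × 135.86 × 335 / 415 = 3495.7 mm².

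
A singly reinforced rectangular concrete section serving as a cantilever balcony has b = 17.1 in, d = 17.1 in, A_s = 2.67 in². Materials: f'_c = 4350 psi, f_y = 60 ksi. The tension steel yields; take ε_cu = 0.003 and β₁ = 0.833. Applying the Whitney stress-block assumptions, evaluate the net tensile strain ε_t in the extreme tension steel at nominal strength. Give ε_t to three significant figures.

a = A_s f_y/(0.85 f'_c b) = 2.534 in.
β₁ = 0.833, so c = a/β₁ = 2.534/0.833 = 3.042 in.
From the linear strain diagram with ε_cu = 0.003: ε_t = 0.003 (d − c)/c = 0.003 × (17.1 − 3.042)/3.042 = 0.0139.
Since ε_t ≥ 0.005, the section is tension-controlled.

ε_t ≈ 0.0139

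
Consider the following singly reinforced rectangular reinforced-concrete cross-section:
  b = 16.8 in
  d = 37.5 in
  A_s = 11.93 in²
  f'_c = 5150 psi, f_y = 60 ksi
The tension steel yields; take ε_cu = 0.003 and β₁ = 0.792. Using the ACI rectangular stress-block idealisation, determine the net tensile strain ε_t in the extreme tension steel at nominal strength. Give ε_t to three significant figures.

ε_t ≈ 0.00615

a = A_s f_y/(0.85 f'_c b) = 9.733 in.
β₁ = 0.792, so c = a/β₁ = 9.733/0.792 = 12.289 in.
From the linear strain diagram with ε_cu = 0.003: ε_t = 0.003 (d − c)/c = 0.003 × (37.5 − 12.289)/12.289 = 0.00615.
Since ε_t ≥ 0.005, the section is tension-controlled.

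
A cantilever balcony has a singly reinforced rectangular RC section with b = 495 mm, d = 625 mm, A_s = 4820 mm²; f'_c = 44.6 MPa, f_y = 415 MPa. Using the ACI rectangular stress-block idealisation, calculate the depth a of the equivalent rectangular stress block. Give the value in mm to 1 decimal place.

T = A_s f_y = 4820 × 415 = 2000300 N = 2000.3 kN.
Setting C = 0.85 f'_c a b equal to T: a = 2000300/(0.85 × 44.6 × 495) = 106.6 mm.

a ≈ 106.6 mm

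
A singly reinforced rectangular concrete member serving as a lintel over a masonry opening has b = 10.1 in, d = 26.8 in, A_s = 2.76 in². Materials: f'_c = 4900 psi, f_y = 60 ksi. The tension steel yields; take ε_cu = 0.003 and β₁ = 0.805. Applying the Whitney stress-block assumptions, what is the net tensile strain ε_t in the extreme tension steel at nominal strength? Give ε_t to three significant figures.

ε_t ≈ 0.0134

a = A_s f_y/(0.85 f'_c b) = 3.937 in.
β₁ = 0.805, so c = a/β₁ = 3.937/0.805 = 4.891 in.
From the linear strain diagram with ε_cu = 0.003: ε_t = 0.003 (d − c)/c = 0.003 × (26.8 − 4.891)/4.891 = 0.0134.
Since ε_t ≥ 0.005, the section is tension-controlled.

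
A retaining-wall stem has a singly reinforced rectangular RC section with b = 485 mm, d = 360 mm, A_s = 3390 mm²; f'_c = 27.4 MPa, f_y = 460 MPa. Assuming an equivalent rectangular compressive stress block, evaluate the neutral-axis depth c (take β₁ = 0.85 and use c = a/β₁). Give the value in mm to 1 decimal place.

c ≈ 162.4 mm

T = A_s f_y = 3390 × 460 = 1559400 N = 1559.4 kN.
Setting C = 0.85 f'_c a b equal to T: a = 1559400/(0.85 × 27.4 × 485) = 138.053 mm.
With β₁ = 0.85, c = a/β₁ = 138.053/0.85 = 162.4 mm.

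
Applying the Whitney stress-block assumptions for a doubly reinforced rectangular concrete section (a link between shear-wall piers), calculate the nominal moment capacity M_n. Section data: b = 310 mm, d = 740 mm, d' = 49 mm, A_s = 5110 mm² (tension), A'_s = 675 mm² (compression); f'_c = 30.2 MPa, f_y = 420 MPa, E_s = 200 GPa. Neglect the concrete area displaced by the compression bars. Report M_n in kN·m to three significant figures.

M_n ≈ 1360 kN·m

Assume both tension and compression steel yield.
Net tension couple steel: A_s − A'_s = 4435 mm².
a = (A_s − A'_s) f_y / (0.85 f'_c b) = 1862700/(0.85 × 30.2 × 310) = 234.08 mm.
c = a/β₁ = 234.08/0.834 = 280.67 mm; ε'_s = 0.003(c − d')/c = 0.0025 ≥ f_y/E_s = 0.0021, so compression steel does yield.
M_n = (A_s − A'_s) f_y (d − a/2) + A'_s f_y (d − d') = [1862700 × (740 − 117.04) + 283500 × (740 − 49)] × 10⁻⁶ = 1160.39 + 195.90 = 1356.29 kN·m.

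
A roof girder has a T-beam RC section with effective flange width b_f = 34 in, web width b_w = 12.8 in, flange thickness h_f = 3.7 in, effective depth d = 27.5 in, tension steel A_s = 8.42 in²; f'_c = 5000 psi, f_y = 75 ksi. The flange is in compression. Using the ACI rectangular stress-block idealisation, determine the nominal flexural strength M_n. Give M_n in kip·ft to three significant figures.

M_n ≈ 1330 kip·ft

Tension: T = A_s f_y = 8.42 × 75 = 631.5 kips.
Try a within the flange: a = T/(0.85 f'_c b_f) = 631.5/(0.85 × 5 × 34) = 4.370 in.
a = 4.370 > h_f = 3.7 in: the block extends into the web. Split into flange-overhang and web parts.
C_f = 0.85 f'_c (b_f − b_w) h_f = 0.85 × 5 × (34 − 12.8) × 3.7 = 333.4 kips.
Remaining web compression depth: a_w = (T − C_f)/(0.85 f'_c b_w) = (631.5 − 333.4)/(0.85 × 5 × 12.8) = 5.480 in.
M_n = C_f(d − h_f/2) + (T − C_f)(d − a_w/2) = 333.4 × (27.5 − 1.85) + 298.1 × (27.5 − 2.74) = 8551.7 + 7381.0 = 15932.7 kip·in.
M_n = 15932.7/12 = 1327.73 kip·ft.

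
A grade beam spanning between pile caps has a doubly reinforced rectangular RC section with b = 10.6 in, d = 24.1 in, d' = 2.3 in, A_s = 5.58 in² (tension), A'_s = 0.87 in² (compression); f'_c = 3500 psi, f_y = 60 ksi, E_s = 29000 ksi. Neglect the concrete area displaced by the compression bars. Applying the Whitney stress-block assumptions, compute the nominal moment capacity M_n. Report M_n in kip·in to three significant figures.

M_n ≈ 6680 kip·in

Assume both steels yield.
a = (A_s − A'_s) f_y/(0.85 f'_c b) = (5.58 − 0.87) × 60/(0.85 × 3.5 × 10.6) = 8.961 in.
c = a/β₁ = 8.961/0.85 = 10.542 in; ε'_s = 0.003(c − d')/c = 0.0023 ≥ ε_y = 0.0021, so the compression steel yields.
M_n = (A_s − A'_s) f_y (d − a/2) + A'_s f_y (d − d') = 282.6 × (24.1 − 4.4805) + 52.2 × (24.1 − 2.3) = 5544.5 + 1138.0 = 6682.5 kip·in.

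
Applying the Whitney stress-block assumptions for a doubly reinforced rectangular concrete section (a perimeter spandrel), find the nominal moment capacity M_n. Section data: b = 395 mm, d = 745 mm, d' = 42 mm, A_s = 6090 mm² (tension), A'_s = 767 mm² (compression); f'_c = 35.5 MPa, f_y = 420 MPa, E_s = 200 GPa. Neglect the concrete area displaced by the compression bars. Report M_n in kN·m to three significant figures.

M_n ≈ 1680 kN·m

Assume both tension and compression steel yield.
Net tension couple steel: A_s − A'_s = 5323 mm².
a = (A_s − A'_s) f_y / (0.85 f'_c b) = 2235660/(0.85 × 35.5 × 395) = 187.57 mm.
c = a/β₁ = 187.57/0.796 = 235.64 mm; ε'_s = 0.003(c − d')/c = 0.0025 ≥ f_y/E_s = 0.0021, so compression steel does yield.
M_n = (A_s − A'_s) f_y (d − a/2) + A'_s f_y (d − d') = [2235660 × (745 − 93.785) + 322140 × (745 − 42)] × 10⁻⁶ = 1455.90 + 226.46 = 1682.36 kN·m.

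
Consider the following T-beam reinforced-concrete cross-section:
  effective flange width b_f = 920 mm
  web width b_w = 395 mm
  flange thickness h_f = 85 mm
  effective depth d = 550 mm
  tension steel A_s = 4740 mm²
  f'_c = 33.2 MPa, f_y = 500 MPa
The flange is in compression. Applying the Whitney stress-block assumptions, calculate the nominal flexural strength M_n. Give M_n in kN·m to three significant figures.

Tension: T = A_s f_y = 4740 × 500 = 2370000 N.
Try a within the flange: a = T/(0.85 f'_c b_f) = 2370000/(0.85 × 33.2 × 920) = 91.29 mm.
a = 91.29 > h_f = 85 mm: the block extends into the web. Split into flange-overhang and web parts.
C_f = 0.85 f'_c (b_f − b_w) h_f = 0.85 × 33.2 × (920 − 395) × 85 = 1259318 N.
Remaining web compression depth: a_w = (T − C_f)/(0.85 f'_c b_w) = (2370000 − 1259318)/(0.85 × 33.2 × 395) = 99.64 mm.
M_n = C_f(d − h_f/2) + (T − C_f)(d − a_w/2) = 1259318 × (550 − 42.5) + 1110682 × (550 − 49.82) = 639.10 + 555.54 = 1194.64 × 10⁶ N·mm.
M_n = 1194.64 kN·m.

M_n ≈ 1190 kN·m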